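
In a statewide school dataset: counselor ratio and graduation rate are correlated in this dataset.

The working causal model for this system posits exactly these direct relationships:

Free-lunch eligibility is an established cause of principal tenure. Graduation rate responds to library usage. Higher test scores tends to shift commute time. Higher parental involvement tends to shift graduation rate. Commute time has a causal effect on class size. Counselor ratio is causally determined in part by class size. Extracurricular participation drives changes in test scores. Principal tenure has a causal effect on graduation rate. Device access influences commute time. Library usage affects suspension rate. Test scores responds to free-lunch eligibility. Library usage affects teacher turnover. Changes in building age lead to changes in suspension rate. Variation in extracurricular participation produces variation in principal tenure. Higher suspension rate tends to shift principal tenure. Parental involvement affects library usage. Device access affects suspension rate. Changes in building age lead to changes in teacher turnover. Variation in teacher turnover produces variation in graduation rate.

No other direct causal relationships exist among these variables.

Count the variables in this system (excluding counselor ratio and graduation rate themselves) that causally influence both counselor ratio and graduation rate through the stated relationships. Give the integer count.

The common causes are: device access (to counselor ratio via device access → commute time → class size → counselor ratio; to graduation rate via device access → suspension rate → principal tenure → graduation rate); extracurricular participation (to counselor ratio via extracurricular participation → test scores → commute time → class size → counselor ratio; to graduation rate via extracurricular participation → principal tenure → graduation rate); free-lunch eligibility (to counselor ratio via free-lunch eligibility → test scores → commute time → class size → counselor ratio; to graduation rate via free-lunch eligibility → principal tenure → graduation rate).
Every other variable lacks a causal path to at least one of counselor ratio and graduation rate.

3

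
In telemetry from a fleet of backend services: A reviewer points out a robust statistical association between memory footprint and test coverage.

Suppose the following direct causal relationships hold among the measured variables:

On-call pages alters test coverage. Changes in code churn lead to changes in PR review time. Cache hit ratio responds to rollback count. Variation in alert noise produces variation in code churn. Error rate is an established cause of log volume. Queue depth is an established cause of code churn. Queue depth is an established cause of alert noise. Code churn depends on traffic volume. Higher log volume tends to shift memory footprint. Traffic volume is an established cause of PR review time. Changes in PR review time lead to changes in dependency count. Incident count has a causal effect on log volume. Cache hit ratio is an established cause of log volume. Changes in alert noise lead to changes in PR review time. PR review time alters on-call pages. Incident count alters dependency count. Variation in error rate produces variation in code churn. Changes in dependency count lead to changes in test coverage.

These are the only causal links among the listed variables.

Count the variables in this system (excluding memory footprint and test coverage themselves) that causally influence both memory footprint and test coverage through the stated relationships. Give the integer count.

The common causes are: error rate (to memory footprint via error rate → log volume → memory footprint; to test coverage via error rate → code churn → PR review time → on-call pages → test coverage); incident count (to memory footprint via incident count → log volume → memory footprint; to test coverage via incident count → dependency count → test coverage).
Every other variable lacks a causal path to at least one of memory footprint and test coverage.

2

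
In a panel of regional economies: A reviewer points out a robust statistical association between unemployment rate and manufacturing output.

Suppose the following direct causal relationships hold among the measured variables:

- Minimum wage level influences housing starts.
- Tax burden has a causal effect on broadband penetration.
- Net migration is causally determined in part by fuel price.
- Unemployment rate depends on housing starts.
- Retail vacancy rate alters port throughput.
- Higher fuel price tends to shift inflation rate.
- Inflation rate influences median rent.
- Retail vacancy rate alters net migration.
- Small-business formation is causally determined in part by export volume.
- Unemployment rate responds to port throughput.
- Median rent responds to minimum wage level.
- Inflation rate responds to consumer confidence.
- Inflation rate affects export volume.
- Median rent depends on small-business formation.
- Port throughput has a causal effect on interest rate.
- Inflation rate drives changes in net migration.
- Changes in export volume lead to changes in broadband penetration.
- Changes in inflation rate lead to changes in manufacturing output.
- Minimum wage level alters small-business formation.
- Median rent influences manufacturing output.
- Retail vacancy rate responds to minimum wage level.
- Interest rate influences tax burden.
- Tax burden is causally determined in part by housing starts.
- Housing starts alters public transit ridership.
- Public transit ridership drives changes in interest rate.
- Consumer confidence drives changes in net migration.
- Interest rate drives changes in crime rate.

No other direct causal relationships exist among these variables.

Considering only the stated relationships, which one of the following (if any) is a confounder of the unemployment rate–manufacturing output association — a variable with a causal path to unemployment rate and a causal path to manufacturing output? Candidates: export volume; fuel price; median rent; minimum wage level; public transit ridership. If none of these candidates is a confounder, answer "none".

Minimum wage level causes unemployment rate (minimum wage level → housing starts → unemployment rate) and also causes manufacturing output (minimum wage level → median rent → manufacturing output); it is a common cause of both.
Each of the other candidates lacks a causal path to at least one of unemployment rate and manufacturing output, so they do not confound the relationship.

minimum wage level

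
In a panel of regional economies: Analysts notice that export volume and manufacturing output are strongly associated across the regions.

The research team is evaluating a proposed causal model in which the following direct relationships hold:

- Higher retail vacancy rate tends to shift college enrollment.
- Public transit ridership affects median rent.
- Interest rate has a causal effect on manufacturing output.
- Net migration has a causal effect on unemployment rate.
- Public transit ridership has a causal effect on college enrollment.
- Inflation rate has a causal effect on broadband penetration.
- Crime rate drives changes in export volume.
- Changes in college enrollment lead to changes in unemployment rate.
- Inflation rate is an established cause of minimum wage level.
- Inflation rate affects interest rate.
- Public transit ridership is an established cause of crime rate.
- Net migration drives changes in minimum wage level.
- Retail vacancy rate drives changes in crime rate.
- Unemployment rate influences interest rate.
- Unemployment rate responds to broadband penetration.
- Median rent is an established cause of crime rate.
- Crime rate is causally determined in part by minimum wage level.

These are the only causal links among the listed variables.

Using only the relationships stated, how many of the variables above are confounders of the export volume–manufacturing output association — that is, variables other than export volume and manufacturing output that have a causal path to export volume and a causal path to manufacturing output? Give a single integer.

The common causes are: inflation rate (to export volume via inflation rate → minimum wage level → crime rate → export volume; to manufacturing output via inflation rate → interest rate → manufacturing output); net migration (to export volume via net migration → minimum wage level → crime rate → export volume; to manufacturing output via net migration → unemployment rate → interest rate → manufacturing output); public transit ridership (to export volume via public transit ridership → crime rate → export volume; to manufacturing output via public transit ridership → college enrollment → unemployment rate → interest rate → manufacturing output); retail vacancy rate (to export volume via retail vacancy rate → crime rate → export volume; to manufacturing output via retail vacancy rate → college enrollment → unemployment rate → interest rate → manufacturing output).
Every other variable lacks a causal path to at least one of export volume and manufacturing output.

4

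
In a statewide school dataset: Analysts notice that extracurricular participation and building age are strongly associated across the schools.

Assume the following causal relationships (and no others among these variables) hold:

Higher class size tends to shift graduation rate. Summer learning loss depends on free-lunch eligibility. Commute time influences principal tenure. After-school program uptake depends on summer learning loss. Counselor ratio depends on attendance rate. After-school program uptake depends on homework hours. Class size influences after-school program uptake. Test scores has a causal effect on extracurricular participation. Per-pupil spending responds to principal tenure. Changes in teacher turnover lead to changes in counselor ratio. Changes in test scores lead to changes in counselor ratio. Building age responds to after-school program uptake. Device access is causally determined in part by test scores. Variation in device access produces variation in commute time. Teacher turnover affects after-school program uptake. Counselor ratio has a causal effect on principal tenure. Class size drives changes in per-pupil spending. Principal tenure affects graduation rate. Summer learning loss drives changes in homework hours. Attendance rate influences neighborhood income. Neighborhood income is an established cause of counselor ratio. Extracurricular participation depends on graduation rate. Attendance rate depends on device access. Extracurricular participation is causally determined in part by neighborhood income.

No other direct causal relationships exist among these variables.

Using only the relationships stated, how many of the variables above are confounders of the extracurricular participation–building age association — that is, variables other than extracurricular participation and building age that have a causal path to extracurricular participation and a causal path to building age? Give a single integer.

2

The common causes are: class size (to extracurricular participation via class size → graduation rate → extracurricular participation; to building age via class size → after-school program uptake → building age); teacher turnover (to extracurricular participation via teacher turnover → counselor ratio → principal tenure → graduation rate → extracurricular participation; to building age via teacher turnover → after-school program uptake → building age).
Every other variable lacks a causal path to at least one of extracurricular participation and building age.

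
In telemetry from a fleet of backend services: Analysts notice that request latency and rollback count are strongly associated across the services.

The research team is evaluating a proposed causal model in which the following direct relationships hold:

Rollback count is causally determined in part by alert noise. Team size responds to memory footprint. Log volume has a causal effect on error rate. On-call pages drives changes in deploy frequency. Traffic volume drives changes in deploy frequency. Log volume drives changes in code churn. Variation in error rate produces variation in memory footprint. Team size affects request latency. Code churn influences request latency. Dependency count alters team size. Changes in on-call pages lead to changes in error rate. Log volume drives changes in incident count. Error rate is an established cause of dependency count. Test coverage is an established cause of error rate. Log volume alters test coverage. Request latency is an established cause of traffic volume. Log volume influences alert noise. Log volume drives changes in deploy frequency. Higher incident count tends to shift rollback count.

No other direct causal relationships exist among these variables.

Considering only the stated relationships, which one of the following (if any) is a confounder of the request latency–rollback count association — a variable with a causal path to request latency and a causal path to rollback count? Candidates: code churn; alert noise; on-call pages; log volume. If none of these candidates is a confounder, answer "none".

log volume

Log volume causes request latency (log volume → code churn → request latency) and also causes rollback count (log volume → incident count → rollback count); it is a common cause of both.
Each of the other candidates lacks a causal path to at least one of request latency and rollback count, so they do not confound the relationship.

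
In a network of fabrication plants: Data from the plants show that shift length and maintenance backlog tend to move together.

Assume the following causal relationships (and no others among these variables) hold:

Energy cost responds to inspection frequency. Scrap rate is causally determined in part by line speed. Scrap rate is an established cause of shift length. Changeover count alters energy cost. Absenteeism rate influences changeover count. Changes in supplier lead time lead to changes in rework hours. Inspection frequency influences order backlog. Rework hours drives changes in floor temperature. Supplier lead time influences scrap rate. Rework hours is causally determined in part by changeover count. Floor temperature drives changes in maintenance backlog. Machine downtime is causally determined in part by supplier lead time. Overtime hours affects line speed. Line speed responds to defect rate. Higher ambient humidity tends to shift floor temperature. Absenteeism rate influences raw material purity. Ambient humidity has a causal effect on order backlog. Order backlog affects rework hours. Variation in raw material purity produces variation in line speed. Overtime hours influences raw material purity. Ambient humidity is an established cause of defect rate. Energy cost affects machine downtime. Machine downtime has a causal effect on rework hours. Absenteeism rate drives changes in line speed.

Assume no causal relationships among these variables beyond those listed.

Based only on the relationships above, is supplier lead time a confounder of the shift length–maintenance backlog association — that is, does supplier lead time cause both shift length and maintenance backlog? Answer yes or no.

yes

Supplier lead time has a causal path to shift length (supplier lead time → scrap rate → shift length) and to maintenance backlog (supplier lead time → rework hours → floor temperature → maintenance backlog), so it is a common cause of both — a confounder.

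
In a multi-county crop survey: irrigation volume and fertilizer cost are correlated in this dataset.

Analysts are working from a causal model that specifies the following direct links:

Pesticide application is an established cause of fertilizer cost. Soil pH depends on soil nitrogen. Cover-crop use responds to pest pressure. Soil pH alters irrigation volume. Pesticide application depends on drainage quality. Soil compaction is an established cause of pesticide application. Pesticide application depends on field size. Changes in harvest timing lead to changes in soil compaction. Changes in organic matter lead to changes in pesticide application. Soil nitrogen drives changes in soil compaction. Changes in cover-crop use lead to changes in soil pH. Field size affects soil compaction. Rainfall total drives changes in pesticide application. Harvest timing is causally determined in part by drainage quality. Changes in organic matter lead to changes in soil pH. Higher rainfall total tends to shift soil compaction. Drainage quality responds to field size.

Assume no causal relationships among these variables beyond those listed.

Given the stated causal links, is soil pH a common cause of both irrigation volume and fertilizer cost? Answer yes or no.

Soil pH has no stated causal path to fertilizer cost. A confounder must cause both variables, so soil pH does not qualify.

no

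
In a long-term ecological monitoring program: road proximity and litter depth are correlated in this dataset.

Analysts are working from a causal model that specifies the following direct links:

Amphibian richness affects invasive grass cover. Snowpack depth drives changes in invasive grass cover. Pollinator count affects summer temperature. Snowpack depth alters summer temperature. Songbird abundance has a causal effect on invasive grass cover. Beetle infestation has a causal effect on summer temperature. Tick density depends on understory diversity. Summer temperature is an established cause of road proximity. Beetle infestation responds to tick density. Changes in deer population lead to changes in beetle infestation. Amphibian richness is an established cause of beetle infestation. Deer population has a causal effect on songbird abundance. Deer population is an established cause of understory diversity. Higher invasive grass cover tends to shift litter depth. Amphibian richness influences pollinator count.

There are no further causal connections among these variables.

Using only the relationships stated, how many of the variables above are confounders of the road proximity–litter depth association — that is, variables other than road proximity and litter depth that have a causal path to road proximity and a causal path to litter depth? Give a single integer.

3

The common causes are: amphibian richness (to road proximity via amphibian richness → pollinator count → summer temperature → road proximity; to litter depth via amphibian richness → invasive grass cover → litter depth); deer population (to road proximity via deer population → beetle infestation → summer temperature → road proximity; to litter depth via deer population → songbird abundance → invasive grass cover → litter depth); snowpack depth (to road proximity via snowpack depth → summer temperature → road proximity; to litter depth via snowpack depth → invasive grass cover → litter depth).
Every other variable lacks a causal path to at least one of road proximity and litter depth.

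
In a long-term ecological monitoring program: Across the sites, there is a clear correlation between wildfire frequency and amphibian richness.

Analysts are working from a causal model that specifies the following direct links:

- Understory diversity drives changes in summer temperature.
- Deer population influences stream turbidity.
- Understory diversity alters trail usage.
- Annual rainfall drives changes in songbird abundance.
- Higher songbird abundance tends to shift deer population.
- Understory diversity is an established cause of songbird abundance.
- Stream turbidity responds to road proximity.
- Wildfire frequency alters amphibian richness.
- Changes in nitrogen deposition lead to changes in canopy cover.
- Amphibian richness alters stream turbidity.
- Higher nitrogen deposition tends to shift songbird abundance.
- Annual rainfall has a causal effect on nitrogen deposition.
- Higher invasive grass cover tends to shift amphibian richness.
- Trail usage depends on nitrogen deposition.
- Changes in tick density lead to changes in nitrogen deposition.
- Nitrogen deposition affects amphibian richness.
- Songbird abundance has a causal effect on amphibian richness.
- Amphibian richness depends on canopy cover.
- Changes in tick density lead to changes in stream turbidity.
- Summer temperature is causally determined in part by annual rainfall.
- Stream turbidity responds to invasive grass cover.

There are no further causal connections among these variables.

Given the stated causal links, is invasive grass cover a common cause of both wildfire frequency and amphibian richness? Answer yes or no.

Invasive grass cover has no stated causal path to wildfire frequency. A confounder must cause both variables, so invasive grass cover does not qualify.

no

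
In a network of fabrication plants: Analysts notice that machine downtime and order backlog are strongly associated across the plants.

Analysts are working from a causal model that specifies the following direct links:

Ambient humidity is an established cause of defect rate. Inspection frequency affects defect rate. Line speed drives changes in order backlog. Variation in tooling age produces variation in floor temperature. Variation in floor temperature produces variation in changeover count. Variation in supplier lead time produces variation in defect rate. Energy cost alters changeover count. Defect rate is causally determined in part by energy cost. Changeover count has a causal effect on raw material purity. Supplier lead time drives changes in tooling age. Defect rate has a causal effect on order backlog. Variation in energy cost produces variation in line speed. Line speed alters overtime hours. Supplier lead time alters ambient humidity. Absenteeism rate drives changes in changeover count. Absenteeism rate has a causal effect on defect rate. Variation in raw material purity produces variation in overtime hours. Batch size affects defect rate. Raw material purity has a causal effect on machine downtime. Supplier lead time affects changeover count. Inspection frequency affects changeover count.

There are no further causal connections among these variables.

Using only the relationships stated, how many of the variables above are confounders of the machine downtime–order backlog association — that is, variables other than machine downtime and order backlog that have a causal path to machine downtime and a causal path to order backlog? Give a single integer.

4

The common causes are: absenteeism rate (to machine downtime via absenteeism rate → changeover count → raw material purity → machine downtime; to order backlog via absenteeism rate → defect rate → order backlog); energy cost (to machine downtime via energy cost → changeover count → raw material purity → machine downtime; to order backlog via energy cost → line speed → order backlog); inspection frequency (to machine downtime via inspection frequency → changeover count → raw material purity → machine downtime; to order backlog via inspection frequency → defect rate → order backlog); supplier lead time (to machine downtime via supplier lead time → changeover count → raw material purity → machine downtime; to order backlog via supplier lead time → defect rate → order backlog).
Every other variable lacks a causal path to at least one of machine downtime and order backlog.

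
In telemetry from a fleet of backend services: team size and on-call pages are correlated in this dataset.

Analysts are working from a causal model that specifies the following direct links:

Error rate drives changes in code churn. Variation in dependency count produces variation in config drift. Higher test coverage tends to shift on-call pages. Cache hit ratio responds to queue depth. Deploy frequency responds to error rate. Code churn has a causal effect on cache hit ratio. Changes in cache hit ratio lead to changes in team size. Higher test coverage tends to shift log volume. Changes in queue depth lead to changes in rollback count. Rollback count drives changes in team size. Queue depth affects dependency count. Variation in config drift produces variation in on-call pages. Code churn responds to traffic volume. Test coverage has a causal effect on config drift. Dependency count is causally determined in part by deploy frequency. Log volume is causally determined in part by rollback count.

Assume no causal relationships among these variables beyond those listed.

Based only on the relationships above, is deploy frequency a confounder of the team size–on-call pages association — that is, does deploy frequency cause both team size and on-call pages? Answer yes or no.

no

Deploy frequency has no stated causal path to team size. A confounder must cause both variables, so deploy frequency does not qualify.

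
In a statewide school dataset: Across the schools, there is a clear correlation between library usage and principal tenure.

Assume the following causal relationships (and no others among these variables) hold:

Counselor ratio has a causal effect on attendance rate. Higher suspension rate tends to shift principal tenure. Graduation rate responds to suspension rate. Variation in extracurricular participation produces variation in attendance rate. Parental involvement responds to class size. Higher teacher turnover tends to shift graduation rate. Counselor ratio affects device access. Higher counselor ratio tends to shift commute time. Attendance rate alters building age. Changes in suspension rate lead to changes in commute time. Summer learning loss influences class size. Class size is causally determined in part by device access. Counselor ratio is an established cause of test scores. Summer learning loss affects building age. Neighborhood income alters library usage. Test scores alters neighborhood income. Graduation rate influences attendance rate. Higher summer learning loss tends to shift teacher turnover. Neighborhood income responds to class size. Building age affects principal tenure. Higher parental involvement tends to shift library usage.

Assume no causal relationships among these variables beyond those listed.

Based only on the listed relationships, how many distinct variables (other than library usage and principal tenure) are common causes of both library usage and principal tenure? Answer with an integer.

2

The common causes are: counselor ratio (to library usage via counselor ratio → test scores → neighborhood income → library usage; to principal tenure via counselor ratio → attendance rate → building age → principal tenure); summer learning loss (to library usage via summer learning loss → class size → parental involvement → library usage; to principal tenure via summer learning loss → building age → principal tenure).
Every other variable lacks a causal path to at least one of library usage and principal tenure.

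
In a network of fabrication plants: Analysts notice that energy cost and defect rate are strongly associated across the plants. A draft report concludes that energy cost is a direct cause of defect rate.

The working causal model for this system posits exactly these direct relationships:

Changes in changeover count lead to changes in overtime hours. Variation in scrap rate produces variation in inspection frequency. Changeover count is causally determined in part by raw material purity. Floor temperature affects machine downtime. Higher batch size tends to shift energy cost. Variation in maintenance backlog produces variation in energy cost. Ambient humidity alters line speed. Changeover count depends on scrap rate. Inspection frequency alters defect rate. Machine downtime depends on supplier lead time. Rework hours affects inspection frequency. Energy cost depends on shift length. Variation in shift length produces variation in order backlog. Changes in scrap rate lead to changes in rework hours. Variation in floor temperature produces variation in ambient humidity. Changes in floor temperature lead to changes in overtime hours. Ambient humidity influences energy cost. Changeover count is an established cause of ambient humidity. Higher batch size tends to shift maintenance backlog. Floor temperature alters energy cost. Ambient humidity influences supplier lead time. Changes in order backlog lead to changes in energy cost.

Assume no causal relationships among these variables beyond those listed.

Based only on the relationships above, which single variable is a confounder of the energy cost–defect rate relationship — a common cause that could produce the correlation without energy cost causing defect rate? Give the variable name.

scrap rate

Scrap rate has a causal path to energy cost (scrap rate → changeover count → ambient humidity → energy cost) and a separate causal path to defect rate (scrap rate → inspection frequency → defect rate), so it is a common cause of both.
No stated relationship gives energy cost a causal route to defect rate, so the correlation is explained by the shared upstream cause rather than a direct effect.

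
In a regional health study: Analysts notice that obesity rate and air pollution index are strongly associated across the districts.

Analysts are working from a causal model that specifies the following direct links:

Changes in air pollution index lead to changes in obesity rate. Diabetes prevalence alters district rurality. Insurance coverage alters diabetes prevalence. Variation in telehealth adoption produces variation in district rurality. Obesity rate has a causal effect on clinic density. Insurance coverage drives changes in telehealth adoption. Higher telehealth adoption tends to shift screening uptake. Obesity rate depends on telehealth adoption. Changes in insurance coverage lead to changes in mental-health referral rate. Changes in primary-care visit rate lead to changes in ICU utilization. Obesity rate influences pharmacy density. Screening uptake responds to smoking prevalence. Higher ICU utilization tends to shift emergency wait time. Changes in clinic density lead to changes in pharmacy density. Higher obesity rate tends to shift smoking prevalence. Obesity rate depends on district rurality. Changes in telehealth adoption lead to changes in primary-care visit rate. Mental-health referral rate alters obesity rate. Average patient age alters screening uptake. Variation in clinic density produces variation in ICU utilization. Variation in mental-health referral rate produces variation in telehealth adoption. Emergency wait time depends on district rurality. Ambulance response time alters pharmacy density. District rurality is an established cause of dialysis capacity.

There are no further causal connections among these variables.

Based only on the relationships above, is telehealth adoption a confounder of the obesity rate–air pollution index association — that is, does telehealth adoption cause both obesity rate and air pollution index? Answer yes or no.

Telehealth adoption has no stated causal path to air pollution index. A confounder must cause both variables, so telehealth adoption does not qualify.

no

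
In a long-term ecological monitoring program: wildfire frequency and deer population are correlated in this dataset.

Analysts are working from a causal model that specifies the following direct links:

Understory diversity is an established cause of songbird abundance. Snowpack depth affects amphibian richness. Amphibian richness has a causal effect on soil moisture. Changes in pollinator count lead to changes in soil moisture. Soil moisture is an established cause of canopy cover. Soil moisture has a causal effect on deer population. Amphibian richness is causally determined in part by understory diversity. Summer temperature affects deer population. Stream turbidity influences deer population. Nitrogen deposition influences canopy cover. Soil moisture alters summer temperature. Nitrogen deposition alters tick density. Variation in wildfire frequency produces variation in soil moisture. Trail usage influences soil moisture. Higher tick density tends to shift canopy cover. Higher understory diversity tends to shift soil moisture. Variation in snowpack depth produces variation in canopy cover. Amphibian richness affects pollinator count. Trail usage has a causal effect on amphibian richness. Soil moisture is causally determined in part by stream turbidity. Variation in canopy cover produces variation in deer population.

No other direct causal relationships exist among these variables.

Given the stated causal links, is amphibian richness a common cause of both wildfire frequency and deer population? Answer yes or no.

Amphibian richness has no stated causal path to wildfire frequency. A confounder must cause both variables, so amphibian richness does not qualify.

no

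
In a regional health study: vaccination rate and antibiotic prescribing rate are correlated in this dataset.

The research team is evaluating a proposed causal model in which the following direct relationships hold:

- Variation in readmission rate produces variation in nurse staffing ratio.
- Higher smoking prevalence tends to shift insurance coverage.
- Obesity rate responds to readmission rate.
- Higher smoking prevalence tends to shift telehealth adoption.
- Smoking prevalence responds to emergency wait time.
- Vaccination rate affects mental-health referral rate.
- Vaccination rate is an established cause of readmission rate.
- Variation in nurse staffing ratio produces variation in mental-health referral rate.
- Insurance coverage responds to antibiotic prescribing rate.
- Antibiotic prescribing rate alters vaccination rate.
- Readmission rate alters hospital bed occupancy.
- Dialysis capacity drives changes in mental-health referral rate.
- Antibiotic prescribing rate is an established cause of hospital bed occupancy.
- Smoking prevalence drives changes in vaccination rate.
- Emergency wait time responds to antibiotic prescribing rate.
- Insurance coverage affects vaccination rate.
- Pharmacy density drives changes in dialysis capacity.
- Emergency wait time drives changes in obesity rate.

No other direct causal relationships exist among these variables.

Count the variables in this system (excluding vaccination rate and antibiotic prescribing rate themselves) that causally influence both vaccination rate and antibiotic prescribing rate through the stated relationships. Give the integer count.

0

No listed variable has a causal path to both vaccination rate and antibiotic prescribing rate, so there are no common causes.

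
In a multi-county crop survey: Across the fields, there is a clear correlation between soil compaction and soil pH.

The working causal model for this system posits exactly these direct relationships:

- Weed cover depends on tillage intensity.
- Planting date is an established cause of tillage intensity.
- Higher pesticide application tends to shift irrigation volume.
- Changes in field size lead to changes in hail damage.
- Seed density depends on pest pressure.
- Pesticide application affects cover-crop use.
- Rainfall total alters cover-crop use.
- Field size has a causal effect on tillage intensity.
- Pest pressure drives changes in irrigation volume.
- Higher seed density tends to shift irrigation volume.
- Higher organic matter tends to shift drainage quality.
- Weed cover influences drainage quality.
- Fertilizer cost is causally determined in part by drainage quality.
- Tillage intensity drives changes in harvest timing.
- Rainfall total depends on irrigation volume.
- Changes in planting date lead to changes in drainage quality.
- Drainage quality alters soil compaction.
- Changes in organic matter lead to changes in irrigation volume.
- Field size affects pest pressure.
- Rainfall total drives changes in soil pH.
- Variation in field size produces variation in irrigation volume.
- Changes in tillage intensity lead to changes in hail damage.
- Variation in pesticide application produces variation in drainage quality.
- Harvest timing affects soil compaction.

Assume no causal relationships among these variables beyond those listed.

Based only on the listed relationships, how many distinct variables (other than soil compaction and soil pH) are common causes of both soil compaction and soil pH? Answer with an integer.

3

The common causes are: field size (to soil compaction via field size → tillage intensity → harvest timing → soil compaction; to soil pH via field size → irrigation volume → rainfall total → soil pH); organic matter (to soil compaction via organic matter → drainage quality → soil compaction; to soil pH via organic matter → irrigation volume → rainfall total → soil pH); pesticide application (to soil compaction via pesticide application → drainage quality → soil compaction; to soil pH via pesticide application → irrigation volume → rainfall total → soil pH).
Every other variable lacks a causal path to at least one of soil compaction and soil pH.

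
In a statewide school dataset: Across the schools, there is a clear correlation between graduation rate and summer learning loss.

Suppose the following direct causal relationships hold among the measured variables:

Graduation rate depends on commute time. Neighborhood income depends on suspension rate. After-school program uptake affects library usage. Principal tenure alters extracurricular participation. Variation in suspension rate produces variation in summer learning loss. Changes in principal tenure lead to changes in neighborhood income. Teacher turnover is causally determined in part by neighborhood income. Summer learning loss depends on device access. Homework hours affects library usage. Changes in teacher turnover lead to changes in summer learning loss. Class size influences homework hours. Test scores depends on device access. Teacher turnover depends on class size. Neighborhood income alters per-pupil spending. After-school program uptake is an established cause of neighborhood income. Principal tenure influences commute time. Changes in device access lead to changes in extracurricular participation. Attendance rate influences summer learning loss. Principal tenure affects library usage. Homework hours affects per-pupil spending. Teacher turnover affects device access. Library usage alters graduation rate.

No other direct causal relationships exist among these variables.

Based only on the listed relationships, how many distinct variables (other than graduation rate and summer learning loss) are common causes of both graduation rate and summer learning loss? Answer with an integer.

The common causes are: after-school program uptake (to graduation rate via after-school program uptake → library usage → graduation rate; to summer learning loss via after-school program uptake → neighborhood income → teacher turnover → summer learning loss); class size (to graduation rate via class size → homework hours → library usage → graduation rate; to summer learning loss via class size → teacher turnover → summer learning loss); principal tenure (to graduation rate via principal tenure → library usage → graduation rate; to summer learning loss via principal tenure → neighborhood income → teacher turnover → summer learning loss).
Every other variable lacks a causal path to at least one of graduation rate and summer learning loss.

3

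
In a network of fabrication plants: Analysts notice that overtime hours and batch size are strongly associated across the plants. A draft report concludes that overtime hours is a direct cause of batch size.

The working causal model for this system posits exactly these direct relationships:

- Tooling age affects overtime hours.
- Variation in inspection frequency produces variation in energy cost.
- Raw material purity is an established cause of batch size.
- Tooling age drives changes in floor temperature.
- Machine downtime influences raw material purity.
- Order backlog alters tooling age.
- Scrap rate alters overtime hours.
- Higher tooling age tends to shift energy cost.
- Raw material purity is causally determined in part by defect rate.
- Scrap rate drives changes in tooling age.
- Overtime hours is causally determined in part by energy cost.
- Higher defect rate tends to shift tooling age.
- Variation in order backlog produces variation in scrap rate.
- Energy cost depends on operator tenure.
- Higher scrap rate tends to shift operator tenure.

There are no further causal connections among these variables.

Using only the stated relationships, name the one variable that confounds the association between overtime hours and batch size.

Defect rate has a causal path to overtime hours (defect rate → tooling age → overtime hours) and a separate causal path to batch size (defect rate → raw material purity → batch size), so it is a common cause of both.
No stated relationship gives overtime hours a causal route to batch size, so the correlation is explained by the shared upstream cause rather than a direct effect.

defect rate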